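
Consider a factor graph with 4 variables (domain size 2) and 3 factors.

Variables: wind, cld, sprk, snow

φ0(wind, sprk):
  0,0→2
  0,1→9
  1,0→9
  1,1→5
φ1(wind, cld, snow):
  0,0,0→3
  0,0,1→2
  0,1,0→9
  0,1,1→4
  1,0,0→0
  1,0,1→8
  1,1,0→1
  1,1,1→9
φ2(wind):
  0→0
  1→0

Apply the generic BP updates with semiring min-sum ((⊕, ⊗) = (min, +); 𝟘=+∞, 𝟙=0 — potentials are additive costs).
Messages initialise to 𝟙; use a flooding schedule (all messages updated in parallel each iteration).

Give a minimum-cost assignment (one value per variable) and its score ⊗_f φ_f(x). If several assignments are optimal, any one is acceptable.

assignment: (wind=0, cld=0, sprk=0, snow=1); score = 4

init: all messages = 𝟙 over 2 values
r1 m[φ0→wind] = [2, 5]
r1 m[φ0→sprk] = [2, 5]
r1 m[φ1→wind] = [2, 0]
r1 m[φ1→cld] = [0, 1]
r1 m[φ1→snow] = [0, 2]
r1 m[φ2→wind] = [0, 0]
r1 m[wind→φ0] = [0, 0]
r1 m[wind→φ1] = [0, 0]
r1 m[wind→φ2] = [0, 0]
r1 m[cld→φ1] = [0, 0]
r1 m[sprk→φ0] = [0, 0]
r1 m[snow→φ1] = [0, 0]
r2 m[φ0→wind] = [2, 5]
r2 m[φ0→sprk] = [2, 5]
r2 m[φ1→wind] = [2, 0]
r2 m[φ1→cld] = [0, 1]
r2 m[φ1→snow] = [0, 2]
r2 m[φ2→wind] = [0, 0]
r2 m[wind→φ0] = [2, 0]
r2 m[wind→φ1] = [2, 5]
r2 m[wind→φ2] = [4, 5]
r2 m[cld→φ1] = [0, 0]
r2 m[sprk→φ0] = [0, 0]
r2 m[snow→φ1] = [0, 0]
r3 m[φ0→wind] = [2, 5]
r3 m[φ0→sprk] = [4, 5]
r3 m[φ1→wind] = [2, 0]
r3 m[φ1→cld] = [4, 6]
r3 m[φ1→snow] = [5, 4]
r3 m[φ2→wind] = [0, 0]
r3 m[wind→φ0] = [2, 0]
r3 m[wind→φ1] = [2, 5]
r3 m[wind→φ2] = [4, 5]
r3 m[cld→φ1] = [0, 0]
r3 m[sprk→φ0] = [0, 0]
r3 m[snow→φ1] = [0, 0]
r4 m[φ0→wind] = [2, 5]
r4 m[φ0→sprk] = [4, 5]
r4 m[φ1→wind] = [2, 0]
r4 m[φ1→cld] = [4, 6]
r4 m[φ1→snow] = [5, 4]
r4 m[φ2→wind] = [0, 0]
r4 m[wind→φ0] = [2, 0]
r4 m[wind→φ1] = [2, 5]
r4 m[wind→φ2] = [4, 5]
r4 m[cld→φ1] = [0, 0]
r4 m[sprk→φ0] = [0, 0]
r4 m[snow→φ1] = [0, 0]
fixed point reached at round 4
traceback from wind: (wind=0, cld=0, sprk=0, snow=1), score=4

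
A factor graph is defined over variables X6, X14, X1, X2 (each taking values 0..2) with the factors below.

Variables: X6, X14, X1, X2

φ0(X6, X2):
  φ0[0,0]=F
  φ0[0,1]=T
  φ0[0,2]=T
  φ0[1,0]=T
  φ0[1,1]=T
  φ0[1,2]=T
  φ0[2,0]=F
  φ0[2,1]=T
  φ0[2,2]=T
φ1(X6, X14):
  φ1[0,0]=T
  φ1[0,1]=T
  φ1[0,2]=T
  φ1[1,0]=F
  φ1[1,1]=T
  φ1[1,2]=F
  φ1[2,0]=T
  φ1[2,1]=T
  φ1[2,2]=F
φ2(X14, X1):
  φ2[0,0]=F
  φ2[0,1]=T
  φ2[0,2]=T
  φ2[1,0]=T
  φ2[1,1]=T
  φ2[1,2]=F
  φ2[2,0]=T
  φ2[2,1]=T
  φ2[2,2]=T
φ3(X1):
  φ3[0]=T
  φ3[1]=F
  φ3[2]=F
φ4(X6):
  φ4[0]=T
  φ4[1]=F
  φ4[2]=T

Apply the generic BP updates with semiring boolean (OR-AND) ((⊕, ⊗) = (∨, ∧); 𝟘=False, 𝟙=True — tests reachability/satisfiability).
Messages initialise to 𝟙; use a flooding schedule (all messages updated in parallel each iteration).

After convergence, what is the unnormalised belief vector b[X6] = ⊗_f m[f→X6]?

init: all messages = 𝟙 over 3 values
r1 m[φ0→X6] = [T, T, T]
r1 m[φ0→X2] = [T, T, T]
r1 m[φ1→X6] = [T, T, T]
r1 m[φ1→X14] = [T, T, T]
r1 m[φ2→X14] = [T, T, T]
r1 m[φ2→X1] = [T, T, T]
r1 m[φ3→X1] = [T, F, F]
r1 m[φ4→X6] = [T, F, T]
r1 m[X6→φ0] = [T, T, T]
r1 m[X6→φ1] = [T, T, T]
r1 m[X6→φ4] = [T, T, T]
r1 m[X14→φ1] = [T, T, T]
r1 m[X14→φ2] = [T, T, T]
r1 m[X1→φ2] = [T, T, T]
r1 m[X1→φ3] = [T, T, T]
r1 m[X2→φ0] = [T, T, T]
r2 m[φ0→X6] = [T, T, T]
r2 m[φ0→X2] = [T, T, T]
r2 m[φ1→X6] = [T, T, T]
r2 m[φ1→X14] = [T, T, T]
r2 m[φ2→X14] = [T, T, T]
r2 m[φ2→X1] = [T, T, T]
r2 m[φ3→X1] = [T, F, F]
r2 m[φ4→X6] = [T, F, T]
r2 m[X6→φ0] = [T, F, T]
r2 m[X6→φ1] = [T, F, T]
r2 m[X6→φ4] = [T, T, T]
r2 m[X14→φ1] = [T, T, T]
r2 m[X14→φ2] = [T, T, T]
r2 m[X1→φ2] = [T, F, F]
r2 m[X1→φ3] = [T, T, T]
r2 m[X2→φ0] = [T, T, T]
r3 m[φ0→X6] = [T, T, T]
r3 m[φ0→X2] = [F, T, T]
r3 m[φ1→X6] = [T, T, T]
r3 m[φ1→X14] = [T, T, T]
r3 m[φ2→X14] = [F, T, T]
r3 m[φ2→X1] = [T, T, T]
r3 m[φ3→X1] = [T, F, F]
r3 m[φ4→X6] = [T, F, T]
r3 m[X6→φ0] = [T, F, T]
r3 m[X6→φ1] = [T, F, T]
r3 m[X6→φ4] = [T, T, T]
r3 m[X14→φ1] = [T, T, T]
r3 m[X14→φ2] = [T, T, T]
r3 m[X1→φ2] = [T, F, F]
r3 m[X1→φ3] = [T, T, T]
r3 m[X2→φ0] = [T, T, T]
r4 m[φ0→X6] = [T, T, T]
r4 m[φ0→X2] = [F, T, T]
r4 m[φ1→X6] = [T, T, T]
r4 m[φ1→X14] = [T, T, T]
r4 m[φ2→X14] = [F, T, T]
r4 m[φ2→X1] = [T, T, T]
r4 m[φ3→X1] = [T, F, F]
r4 m[φ4→X6] = [T, F, T]
r4 m[X6→φ0] = [T, F, T]
r4 m[X6→φ1] = [T, F, T]
r4 m[X6→φ4] = [T, T, T]
r4 m[X14→φ1] = [F, T, T]
r4 m[X14→φ2] = [T, T, T]
r4 m[X1→φ2] = [T, F, F]
r4 m[X1→φ3] = [T, T, T]
r4 m[X2→φ0] = [T, T, T]
r5 m[φ0→X6] = [T, T, T]
r5 m[φ0→X2] = [F, T, T]
r5 m[φ1→X6] = [T, T, T]
r5 m[φ1→X14] = [T, T, T]
r5 m[φ2→X14] = [F, T, T]
r5 m[φ2→X1] = [T, T, T]
r5 m[φ3→X1] = [T, F, F]
r5 m[φ4→X6] = [T, F, T]
r5 m[X6→φ0] = [T, F, T]
r5 m[X6→φ1] = [T, F, T]
r5 m[X6→φ4] = [T, T, T]
r5 m[X14→φ1] = [F, T, T]
r5 m[X14→φ2] = [T, T, T]
r5 m[X1→φ2] = [T, F, F]
r5 m[X1→φ3] = [T, T, T]
r5 m[X2→φ0] = [T, T, T]
fixed point reached at round 5
b[X6] = ⊗ incoming = [T, F, T]

b[X6] = [T, F, T]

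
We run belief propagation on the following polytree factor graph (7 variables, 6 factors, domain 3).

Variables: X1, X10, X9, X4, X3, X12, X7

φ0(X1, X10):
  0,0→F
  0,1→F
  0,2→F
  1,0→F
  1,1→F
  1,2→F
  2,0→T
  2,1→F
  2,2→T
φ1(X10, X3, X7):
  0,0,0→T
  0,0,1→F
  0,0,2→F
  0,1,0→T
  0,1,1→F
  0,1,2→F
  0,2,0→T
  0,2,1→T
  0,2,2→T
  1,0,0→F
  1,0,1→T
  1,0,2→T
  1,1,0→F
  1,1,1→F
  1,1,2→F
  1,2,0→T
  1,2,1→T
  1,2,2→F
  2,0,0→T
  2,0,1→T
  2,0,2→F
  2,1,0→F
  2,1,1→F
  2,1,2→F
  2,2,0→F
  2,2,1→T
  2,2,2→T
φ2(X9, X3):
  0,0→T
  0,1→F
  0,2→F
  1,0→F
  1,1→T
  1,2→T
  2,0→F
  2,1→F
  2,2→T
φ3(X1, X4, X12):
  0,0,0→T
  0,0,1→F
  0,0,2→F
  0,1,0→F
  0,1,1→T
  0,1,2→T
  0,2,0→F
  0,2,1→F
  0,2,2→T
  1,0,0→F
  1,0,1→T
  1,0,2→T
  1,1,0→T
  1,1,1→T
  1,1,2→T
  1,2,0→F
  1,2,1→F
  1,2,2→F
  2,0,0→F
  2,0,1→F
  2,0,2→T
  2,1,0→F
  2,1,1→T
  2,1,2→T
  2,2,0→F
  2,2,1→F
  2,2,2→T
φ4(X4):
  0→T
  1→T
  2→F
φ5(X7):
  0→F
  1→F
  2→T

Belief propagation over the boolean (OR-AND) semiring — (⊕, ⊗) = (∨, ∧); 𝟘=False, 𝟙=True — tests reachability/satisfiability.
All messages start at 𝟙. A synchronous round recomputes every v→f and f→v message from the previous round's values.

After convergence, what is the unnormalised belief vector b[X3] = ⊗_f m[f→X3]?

init: all messages = 𝟙 over 3 values
r1 m[φ0→X1] = [F, F, T]
r1 m[φ0→X10] = [T, F, T]
r1 m[φ1→X10] = [T, T, T]
r1 m[φ1→X3] = [T, T, T]
r1 m[φ1→X7] = [T, T, T]
r1 m[φ2→X9] = [T, T, T]
r1 m[φ2→X3] = [T, T, T]
r1 m[φ3→X1] = [T, T, T]
r1 m[φ3→X4] = [T, T, T]
r1 m[φ3→X12] = [T, T, T]
r1 m[φ4→X4] = [T, T, F]
r1 m[φ5→X7] = [F, F, T]
r1 m[X1→φ0] = [T, T, T]
r1 m[X1→φ3] = [T, T, T]
r1 m[X10→φ0] = [T, T, T]
r1 m[X10→φ1] = [T, T, T]
r1 m[X9→φ2] = [T, T, T]
r1 m[X4→φ3] = [T, T, T]
r1 m[X4→φ4] = [T, T, T]
r1 m[X3→φ1] = [T, T, T]
r1 m[X3→φ2] = [T, T, T]
r1 m[X12→φ3] = [T, T, T]
r1 m[X7→φ1] = [T, T, T]
r1 m[X7→φ5] = [T, T, T]
r2 m[φ0→X1] = [F, F, T]
r2 m[φ0→X10] = [T, F, T]
r2 m[φ1→X10] = [T, T, T]
r2 m[φ1→X3] = [T, T, T]
r2 m[φ1→X7] = [T, T, T]
r2 m[φ2→X9] = [T, T, T]
r2 m[φ2→X3] = [T, T, T]
r2 m[φ3→X1] = [T, T, T]
r2 m[φ3→X4] = [T, T, T]
r2 m[φ3→X12] = [T, T, T]
r2 m[φ4→X4] = [T, T, F]
r2 m[φ5→X7] = [F, F, T]
r2 m[X1→φ0] = [T, T, T]
r2 m[X1→φ3] = [F, F, T]
r2 m[X10→φ0] = [T, T, T]
r2 m[X10→φ1] = [T, F, T]
r2 m[X9→φ2] = [T, T, T]
r2 m[X4→φ3] = [T, T, F]
r2 m[X4→φ4] = [T, T, T]
r2 m[X3→φ1] = [T, T, T]
r2 m[X3→φ2] = [T, T, T]
r2 m[X12→φ3] = [T, T, T]
r2 m[X7→φ1] = [F, F, T]
r2 m[X7→φ5] = [T, T, T]
r3 m[φ0→X1] = [F, F, T]
r3 m[φ0→X10] = [T, F, T]
r3 m[φ1→X10] = [T, T, T]
r3 m[φ1→X3] = [F, F, T]
r3 m[φ1→X7] = [T, T, T]
r3 m[φ2→X9] = [T, T, T]
r3 m[φ2→X3] = [T, T, T]
r3 m[φ3→X1] = [T, T, T]
r3 m[φ3→X4] = [T, T, T]
r3 m[φ3→X12] = [F, T, T]
r3 m[φ4→X4] = [T, T, F]
r3 m[φ5→X7] = [F, F, T]
r3 m[X1→φ0] = [T, T, T]
r3 m[X1→φ3] = [F, F, T]
r3 m[X10→φ0] = [T, T, T]
r3 m[X10→φ1] = [T, F, T]
r3 m[X9→φ2] = [T, T, T]
r3 m[X4→φ3] = [T, T, F]
r3 m[X4→φ4] = [T, T, T]
r3 m[X3→φ1] = [T, T, T]
r3 m[X3→φ2] = [T, T, T]
r3 m[X12→φ3] = [T, T, T]
r3 m[X7→φ1] = [F, F, T]
r3 m[X7→φ5] = [T, T, T]
r4 m[φ0→X1] = [F, F, T]
r4 m[φ0→X10] = [T, F, T]
r4 m[φ1→X10] = [T, T, T]
r4 m[φ1→X3] = [F, F, T]
r4 m[φ1→X7] = [T, T, T]
r4 m[φ2→X9] = [T, T, T]
r4 m[φ2→X3] = [T, T, T]
r4 m[φ3→X1] = [T, T, T]
r4 m[φ3→X4] = [T, T, T]
r4 m[φ3→X12] = [F, T, T]
r4 m[φ4→X4] = [T, T, F]
r4 m[φ5→X7] = [F, F, T]
r4 m[X1→φ0] = [T, T, T]
r4 m[X1→φ3] = [F, F, T]
r4 m[X10→φ0] = [T, T, T]
r4 m[X10→φ1] = [T, F, T]
r4 m[X9→φ2] = [T, T, T]
r4 m[X4→φ3] = [T, T, F]
r4 m[X4→φ4] = [T, T, T]
r4 m[X3→φ1] = [T, T, T]
r4 m[X3→φ2] = [F, F, T]
r4 m[X12→φ3] = [T, T, T]
r4 m[X7→φ1] = [F, F, T]
r4 m[X7→φ5] = [T, T, T]
r5 m[φ0→X1] = [F, F, T]
r5 m[φ0→X10] = [T, F, T]
r5 m[φ1→X10] = [T, T, T]
r5 m[φ1→X3] = [F, F, T]
r5 m[φ1→X7] = [T, T, T]
r5 m[φ2→X9] = [F, T, T]
r5 m[φ2→X3] = [T, T, T]
r5 m[φ3→X1] = [T, T, T]
r5 m[φ3→X4] = [T, T, T]
r5 m[φ3→X12] = [F, T, T]
r5 m[φ4→X4] = [T, T, F]
r5 m[φ5→X7] = [F, F, T]
r5 m[X1→φ0] = [T, T, T]
r5 m[X1→φ3] = [F, F, T]
r5 m[X10→φ0] = [T, T, T]
r5 m[X10→φ1] = [T, F, T]
r5 m[X9→φ2] = [T, T, T]
r5 m[X4→φ3] = [T, T, F]
r5 m[X4→φ4] = [T, T, T]
r5 m[X3→φ1] = [T, T, T]
r5 m[X3→φ2] = [F, F, T]
r5 m[X12→φ3] = [T, T, T]
r5 m[X7→φ1] = [F, F, T]
r5 m[X7→φ5] = [T, T, T]
r6 m[φ0→X1] = [F, F, T]
r6 m[φ0→X10] = [T, F, T]
r6 m[φ1→X10] = [T, T, T]
r6 m[φ1→X3] = [F, F, T]
r6 m[φ1→X7] = [T, T, T]
r6 m[φ2→X9] = [F, T, T]
r6 m[φ2→X3] = [T, T, T]
r6 m[φ3→X1] = [T, T, T]
r6 m[φ3→X4] = [T, T, T]
r6 m[φ3→X12] = [F, T, T]
r6 m[φ4→X4] = [T, T, F]
r6 m[φ5→X7] = [F, F, T]
r6 m[X1→φ0] = [T, T, T]
r6 m[X1→φ3] = [F, F, T]
r6 m[X10→φ0] = [T, T, T]
r6 m[X10→φ1] = [T, F, T]
r6 m[X9→φ2] = [T, T, T]
r6 m[X4→φ3] = [T, T, F]
r6 m[X4→φ4] = [T, T, T]
r6 m[X3→φ1] = [T, T, T]
r6 m[X3→φ2] = [F, F, T]
r6 m[X12→φ3] = [T, T, T]
r6 m[X7→φ1] = [F, F, T]
r6 m[X7→φ5] = [T, T, T]
fixed point reached at round 6
b[X3] = ⊗ incoming = [F, F, T]

b[X3] = [F, F, T]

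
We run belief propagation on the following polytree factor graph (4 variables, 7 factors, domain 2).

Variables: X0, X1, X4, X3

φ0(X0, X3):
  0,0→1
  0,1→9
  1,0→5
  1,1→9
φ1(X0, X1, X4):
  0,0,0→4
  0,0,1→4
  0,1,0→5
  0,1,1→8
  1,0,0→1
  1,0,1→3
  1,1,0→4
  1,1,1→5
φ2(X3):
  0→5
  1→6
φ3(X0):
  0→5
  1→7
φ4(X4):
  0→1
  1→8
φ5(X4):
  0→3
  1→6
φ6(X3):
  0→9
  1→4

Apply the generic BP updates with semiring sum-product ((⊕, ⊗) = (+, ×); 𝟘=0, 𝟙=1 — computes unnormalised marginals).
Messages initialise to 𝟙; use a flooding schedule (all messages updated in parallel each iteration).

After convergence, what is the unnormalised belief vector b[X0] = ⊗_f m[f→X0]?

b[X0] = [786915, 1231713]

init: all messages = 𝟙 over 2 values
r1 m[φ0→X0] = [10, 14]
r1 m[φ0→X3] = [6, 18]
r1 m[φ1→X0] = [21, 13]
r1 m[φ1→X1] = [12, 22]
r1 m[φ1→X4] = [14, 20]
r1 m[φ2→X3] = [5, 6]
r1 m[φ3→X0] = [5, 7]
r1 m[φ4→X4] = [1, 8]
r1 m[φ5→X4] = [3, 6]
r1 m[φ6→X3] = [9, 4]
r1 m[X0→φ0] = [1, 1]
r1 m[X0→φ1] = [1, 1]
r1 m[X0→φ3] = [1, 1]
r1 m[X1→φ1] = [1, 1]
r1 m[X4→φ1] = [1, 1]
r1 m[X4→φ4] = [1, 1]
r1 m[X4→φ5] = [1, 1]
r1 m[X3→φ0] = [1, 1]
r1 m[X3→φ2] = [1, 1]
r1 m[X3→φ6] = [1, 1]
r2 m[φ0→X0] = [10, 14]
r2 m[φ0→X3] = [6, 18]
r2 m[φ1→X0] = [21, 13]
r2 m[φ1→X1] = [12, 22]
r2 m[φ1→X4] = [14, 20]
r2 m[φ2→X3] = [5, 6]
r2 m[φ3→X0] = [5, 7]
r2 m[φ4→X4] = [1, 8]
r2 m[φ5→X4] = [3, 6]
r2 m[φ6→X3] = [9, 4]
r2 m[X0→φ0] = [105, 91]
r2 m[X0→φ1] = [50, 98]
r2 m[X0→φ3] = [210, 182]
r2 m[X1→φ1] = [1, 1]
r2 m[X4→φ1] = [3, 48]
r2 m[X4→φ4] = [42, 120]
r2 m[X4→φ5] = [14, 160]
r2 m[X3→φ0] = [45, 24]
r2 m[X3→φ2] = [54, 72]
r2 m[X3→φ6] = [30, 108]
r3 m[φ0→X0] = [261, 441]
r3 m[φ0→X3] = [560, 1764]
r3 m[φ1→X0] = [603, 399]
r3 m[φ1→X1] = [24606, 44646]
r3 m[φ1→X4] = [940, 1384]
r3 m[φ2→X3] = [5, 6]
r3 m[φ3→X0] = [5, 7]
r3 m[φ4→X4] = [1, 8]
r3 m[φ5→X4] = [3, 6]
r3 m[φ6→X3] = [9, 4]
r3 m[X0→φ0] = [105, 91]
r3 m[X0→φ1] = [50, 98]
r3 m[X0→φ3] = [210, 182]
r3 m[X1→φ1] = [1, 1]
r3 m[X4→φ1] = [3, 48]
r3 m[X4→φ4] = [42, 120]
r3 m[X4→φ5] = [14, 160]
r3 m[X3→φ0] = [45, 24]
r3 m[X3→φ2] = [54, 72]
r3 m[X3→φ6] = [30, 108]
r4 m[φ0→X0] = [261, 441]
r4 m[φ0→X3] = [560, 1764]
r4 m[φ1→X0] = [603, 399]
r4 m[φ1→X1] = [24606, 44646]
r4 m[φ1→X4] = [940, 1384]
r4 m[φ2→X3] = [5, 6]
r4 m[φ3→X0] = [5, 7]
r4 m[φ4→X4] = [1, 8]
r4 m[φ5→X4] = [3, 6]
r4 m[φ6→X3] = [9, 4]
r4 m[X0→φ0] = [3015, 2793]
r4 m[X0→φ1] = [1305, 3087]
r4 m[X0→φ3] = [157383, 175959]
r4 m[X1→φ1] = [1, 1]
r4 m[X4→φ1] = [3, 48]
r4 m[X4→φ4] = [2820, 8304]
r4 m[X4→φ5] = [940, 11072]
r4 m[X3→φ0] = [45, 24]
r4 m[X3→φ2] = [5040, 7056]
r4 m[X3→φ6] = [2800, 10584]
r5 m[φ0→X0] = [261, 441]
r5 m[φ0→X3] = [16980, 52272]
r5 m[φ1→X0] = [603, 399]
r5 m[φ1→X1] = [720009, 1298619]
r5 m[φ1→X4] = [27180, 40356]
r5 m[φ2→X3] = [5, 6]
r5 m[φ3→X0] = [5, 7]
r5 m[φ4→X4] = [1, 8]
r5 m[φ5→X4] = [3, 6]
r5 m[φ6→X3] = [9, 4]
r5 m[X0→φ0] = [3015, 2793]
r5 m[X0→φ1] = [1305, 3087]
r5 m[X0→φ3] = [157383, 175959]
r5 m[X1→φ1] = [1, 1]
r5 m[X4→φ1] = [3, 48]
r5 m[X4→φ4] = [2820, 8304]
r5 m[X4→φ5] = [940, 11072]
r5 m[X3→φ0] = [45, 24]
r5 m[X3→φ2] = [5040, 7056]
r5 m[X3→φ6] = [2800, 10584]
r6 m[φ0→X0] = [261, 441]
r6 m[φ0→X3] = [16980, 52272]
r6 m[φ1→X0] = [603, 399]
r6 m[φ1→X1] = [720009, 1298619]
r6 m[φ1→X4] = [27180, 40356]
r6 m[φ2→X3] = [5, 6]
r6 m[φ3→X0] = [5, 7]
r6 m[φ4→X4] = [1, 8]
r6 m[φ5→X4] = [3, 6]
r6 m[φ6→X3] = [9, 4]
r6 m[X0→φ0] = [3015, 2793]
r6 m[X0→φ1] = [1305, 3087]
r6 m[X0→φ3] = [157383, 175959]
r6 m[X1→φ1] = [1, 1]
r6 m[X4→φ1] = [3, 48]
r6 m[X4→φ4] = [81540, 242136]
r6 m[X4→φ5] = [27180, 322848]
r6 m[X3→φ0] = [45, 24]
r6 m[X3→φ2] = [152820, 209088]
r6 m[X3→φ6] = [84900, 313632]
r7 m[φ0→X0] = [261, 441]
r7 m[φ0→X3] = [16980, 52272]
r7 m[φ1→X0] = [603, 399]
r7 m[φ1→X1] = [720009, 1298619]
r7 m[φ1→X4] = [27180, 40356]
r7 m[φ2→X3] = [5, 6]
r7 m[φ3→X0] = [5, 7]
r7 m[φ4→X4] = [1, 8]
r7 m[φ5→X4] = [3, 6]
r7 m[φ6→X3] = [9, 4]
r7 m[X0→φ0] = [3015, 2793]
r7 m[X0→φ1] = [1305, 3087]
r7 m[X0→φ3] = [157383, 175959]
r7 m[X1→φ1] = [1, 1]
r7 m[X4→φ1] = [3, 48]
r7 m[X4→φ4] = [81540, 242136]
r7 m[X4→φ5] = [27180, 322848]
r7 m[X3→φ0] = [45, 24]
r7 m[X3→φ2] = [152820, 209088]
r7 m[X3→φ6] = [84900, 313632]
fixed point reached at round 7
b[X0] = ⊗ incoming = [786915, 1231713]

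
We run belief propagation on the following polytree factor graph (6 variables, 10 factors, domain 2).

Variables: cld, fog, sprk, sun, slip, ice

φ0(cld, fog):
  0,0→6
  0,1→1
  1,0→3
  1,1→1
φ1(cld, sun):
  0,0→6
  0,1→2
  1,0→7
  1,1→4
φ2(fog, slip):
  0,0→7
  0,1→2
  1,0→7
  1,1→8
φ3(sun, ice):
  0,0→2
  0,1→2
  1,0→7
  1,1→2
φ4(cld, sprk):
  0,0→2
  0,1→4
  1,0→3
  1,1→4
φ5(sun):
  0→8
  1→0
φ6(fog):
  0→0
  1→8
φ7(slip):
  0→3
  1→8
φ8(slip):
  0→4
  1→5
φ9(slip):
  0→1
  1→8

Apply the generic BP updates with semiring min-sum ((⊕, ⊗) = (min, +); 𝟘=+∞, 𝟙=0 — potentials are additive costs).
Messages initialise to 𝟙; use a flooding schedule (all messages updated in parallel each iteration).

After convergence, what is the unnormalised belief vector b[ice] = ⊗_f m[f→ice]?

b[ice] = [32, 27]

init: all messages = 𝟙 over 2 values
r1 m[φ0→cld] = [1, 1]
r1 m[φ0→fog] = [3, 1]
r1 m[φ1→cld] = [2, 4]
r1 m[φ1→sun] = [6, 2]
r1 m[φ2→fog] = [2, 7]
r1 m[φ2→slip] = [7, 2]
r1 m[φ3→sun] = [2, 2]
r1 m[φ3→ice] = [2, 2]
r1 m[φ4→cld] = [2, 3]
r1 m[φ4→sprk] = [2, 4]
r1 m[φ5→sun] = [8, 0]
r1 m[φ6→fog] = [0, 8]
r1 m[φ7→slip] = [3, 8]
r1 m[φ8→slip] = [4, 5]
r1 m[φ9→slip] = [1, 8]
r1 m[cld→φ0] = [0, 0]
r1 m[cld→φ1] = [0, 0]
r1 m[cld→φ4] = [0, 0]
r1 m[fog→φ0] = [0, 0]
r1 m[fog→φ2] = [0, 0]
r1 m[fog→φ6] = [0, 0]
r1 m[sprk→φ4] = [0, 0]
r1 m[sun→φ1] = [0, 0]
r1 m[sun→φ3] = [0, 0]
r1 m[sun→φ5] = [0, 0]
r1 m[slip→φ2] = [0, 0]
r1 m[slip→φ7] = [0, 0]
r1 m[slip→φ8] = [0, 0]
r1 m[slip→φ9] = [0, 0]
r1 m[ice→φ3] = [0, 0]
r2 m[φ0→cld] = [1, 1]
r2 m[φ0→fog] = [3, 1]
r2 m[φ1→cld] = [2, 4]
r2 m[φ1→sun] = [6, 2]
r2 m[φ2→fog] = [2, 7]
r2 m[φ2→slip] = [7, 2]
r2 m[φ3→sun] = [2, 2]
r2 m[φ3→ice] = [2, 2]
r2 m[φ4→cld] = [2, 3]
r2 m[φ4→sprk] = [2, 4]
r2 m[φ5→sun] = [8, 0]
r2 m[φ6→fog] = [0, 8]
r2 m[φ7→slip] = [3, 8]
r2 m[φ8→slip] = [4, 5]
r2 m[φ9→slip] = [1, 8]
r2 m[cld→φ0] = [4, 7]
r2 m[cld→φ1] = [3, 4]
r2 m[cld→φ4] = [3, 5]
r2 m[fog→φ0] = [2, 15]
r2 m[fog→φ2] = [3, 9]
r2 m[fog→φ6] = [5, 8]
r2 m[sprk→φ4] = [0, 0]
r2 m[sun→φ1] = [10, 2]
r2 m[sun→φ3] = [14, 2]
r2 m[sun→φ5] = [8, 4]
r2 m[slip→φ2] = [8, 21]
r2 m[slip→φ7] = [12, 15]
r2 m[slip→φ8] = [11, 18]
r2 m[slip→φ9] = [14, 15]
r2 m[ice→φ3] = [0, 0]
r3 m[φ0→cld] = [8, 5]
r3 m[φ0→fog] = [10, 5]
r3 m[φ1→cld] = [4, 6]
r3 m[φ1→sun] = [9, 5]
r3 m[φ2→fog] = [15, 15]
r3 m[φ2→slip] = [10, 5]
r3 m[φ3→sun] = [2, 2]
r3 m[φ3→ice] = [9, 4]
r3 m[φ4→cld] = [2, 3]
r3 m[φ4→sprk] = [5, 7]
r3 m[φ5→sun] = [8, 0]
r3 m[φ6→fog] = [0, 8]
r3 m[φ7→slip] = [3, 8]
r3 m[φ8→slip] = [4, 5]
r3 m[φ9→slip] = [1, 8]
r3 m[cld→φ0] = [4, 7]
r3 m[cld→φ1] = [3, 4]
r3 m[cld→φ4] = [3, 5]
r3 m[fog→φ0] = [2, 15]
r3 m[fog→φ2] = [3, 9]
r3 m[fog→φ6] = [5, 8]
r3 m[sprk→φ4] = [0, 0]
r3 m[sun→φ1] = [10, 2]
r3 m[sun→φ3] = [14, 2]
r3 m[sun→φ5] = [8, 4]
r3 m[slip→φ2] = [8, 21]
r3 m[slip→φ7] = [12, 15]
r3 m[slip→φ8] = [11, 18]
r3 m[slip→φ9] = [14, 15]
r3 m[ice→φ3] = [0, 0]
r4 m[φ0→cld] = [8, 5]
r4 m[φ0→fog] = [10, 5]
r4 m[φ1→cld] = [4, 6]
r4 m[φ1→sun] = [9, 5]
r4 m[φ2→fog] = [15, 15]
r4 m[φ2→slip] = [10, 5]
r4 m[φ3→sun] = [2, 2]
r4 m[φ3→ice] = [9, 4]
r4 m[φ4→cld] = [2, 3]
r4 m[φ4→sprk] = [5, 7]
r4 m[φ5→sun] = [8, 0]
r4 m[φ6→fog] = [0, 8]
r4 m[φ7→slip] = [3, 8]
r4 m[φ8→slip] = [4, 5]
r4 m[φ9→slip] = [1, 8]
r4 m[cld→φ0] = [6, 9]
r4 m[cld→φ1] = [10, 8]
r4 m[cld→φ4] = [12, 11]
r4 m[fog→φ0] = [15, 23]
r4 m[fog→φ2] = [10, 13]
r4 m[fog→φ6] = [25, 20]
r4 m[sprk→φ4] = [0, 0]
r4 m[sun→φ1] = [10, 2]
r4 m[sun→φ3] = [17, 5]
r4 m[sun→φ5] = [11, 7]
r4 m[slip→φ2] = [8, 21]
r4 m[slip→φ7] = [15, 18]
r4 m[slip→φ8] = [14, 21]
r4 m[slip→φ9] = [17, 18]
r4 m[ice→φ3] = [0, 0]
r5 m[φ0→cld] = [21, 18]
r5 m[φ0→fog] = [12, 7]
r5 m[φ1→cld] = [4, 6]
r5 m[φ1→sun] = [15, 12]
r5 m[φ2→fog] = [15, 15]
r5 m[φ2→slip] = [17, 12]
r5 m[φ3→sun] = [2, 2]
r5 m[φ3→ice] = [12, 7]
r5 m[φ4→cld] = [2, 3]
r5 m[φ4→sprk] = [14, 15]
r5 m[φ5→sun] = [8, 0]
r5 m[φ6→fog] = [0, 8]
r5 m[φ7→slip] = [3, 8]
r5 m[φ8→slip] = [4, 5]
r5 m[φ9→slip] = [1, 8]
r5 m[cld→φ0] = [6, 9]
r5 m[cld→φ1] = [10, 8]
r5 m[cld→φ4] = [12, 11]
r5 m[fog→φ0] = [15, 23]
r5 m[fog→φ2] = [10, 13]
r5 m[fog→φ6] = [25, 20]
r5 m[sprk→φ4] = [0, 0]
r5 m[sun→φ1] = [10, 2]
r5 m[sun→φ3] = [17, 5]
r5 m[sun→φ5] = [11, 7]
r5 m[slip→φ2] = [8, 21]
r5 m[slip→φ7] = [15, 18]
r5 m[slip→φ8] = [14, 21]
r5 m[slip→φ9] = [17, 18]
r5 m[ice→φ3] = [0, 0]
r6 m[φ0→cld] = [21, 18]
r6 m[φ0→fog] = [12, 7]
r6 m[φ1→cld] = [4, 6]
r6 m[φ1→sun] = [15, 12]
r6 m[φ2→fog] = [15, 15]
r6 m[φ2→slip] = [17, 12]
r6 m[φ3→sun] = [2, 2]
r6 m[φ3→ice] = [12, 7]
r6 m[φ4→cld] = [2, 3]
r6 m[φ4→sprk] = [14, 15]
r6 m[φ5→sun] = [8, 0]
r6 m[φ6→fog] = [0, 8]
r6 m[φ7→slip] = [3, 8]
r6 m[φ8→slip] = [4, 5]
r6 m[φ9→slip] = [1, 8]
r6 m[cld→φ0] = [6, 9]
r6 m[cld→φ1] = [23, 21]
r6 m[cld→φ4] = [25, 24]
r6 m[fog→φ0] = [15, 23]
r6 m[fog→φ2] = [12, 15]
r6 m[fog→φ6] = [27, 22]
r6 m[sprk→φ4] = [0, 0]
r6 m[sun→φ1] = [10, 2]
r6 m[sun→φ3] = [23, 12]
r6 m[sun→φ5] = [17, 14]
r6 m[slip→φ2] = [8, 21]
r6 m[slip→φ7] = [22, 25]
r6 m[slip→φ8] = [21, 28]
r6 m[slip→φ9] = [24, 25]
r6 m[ice→φ3] = [0, 0]
r7 m[φ0→cld] = [21, 18]
r7 m[φ0→fog] = [12, 7]
r7 m[φ1→cld] = [4, 6]
r7 m[φ1→sun] = [28, 25]
r7 m[φ2→fog] = [15, 15]
r7 m[φ2→slip] = [19, 14]
r7 m[φ3→sun] = [2, 2]
r7 m[φ3→ice] = [19, 14]
r7 m[φ4→cld] = [2, 3]
r7 m[φ4→sprk] = [27, 28]
r7 m[φ5→sun] = [8, 0]
r7 m[φ6→fog] = [0, 8]
r7 m[φ7→slip] = [3, 8]
r7 m[φ8→slip] = [4, 5]
r7 m[φ9→slip] = [1, 8]
r7 m[cld→φ0] = [6, 9]
r7 m[cld→φ1] = [23, 21]
r7 m[cld→φ4] = [25, 24]
r7 m[fog→φ0] = [15, 23]
r7 m[fog→φ2] = [12, 15]
r7 m[fog→φ6] = [27, 22]
r7 m[sprk→φ4] = [0, 0]
r7 m[sun→φ1] = [10, 2]
r7 m[sun→φ3] = [23, 12]
r7 m[sun→φ5] = [17, 14]
r7 m[slip→φ2] = [8, 21]
r7 m[slip→φ7] = [22, 25]
r7 m[slip→φ8] = [21, 28]
r7 m[slip→φ9] = [24, 25]
r7 m[ice→φ3] = [0, 0]
r8 m[φ0→cld] = [21, 18]
r8 m[φ0→fog] = [12, 7]
r8 m[φ1→cld] = [4, 6]
r8 m[φ1→sun] = [28, 25]
r8 m[φ2→fog] = [15, 15]
r8 m[φ2→slip] = [19, 14]
r8 m[φ3→sun] = [2, 2]
r8 m[φ3→ice] = [19, 14]
r8 m[φ4→cld] = [2, 3]
r8 m[φ4→sprk] = [27, 28]
r8 m[φ5→sun] = [8, 0]
r8 m[φ6→fog] = [0, 8]
r8 m[φ7→slip] = [3, 8]
r8 m[φ8→slip] = [4, 5]
r8 m[φ9→slip] = [1, 8]
r8 m[cld→φ0] = [6, 9]
r8 m[cld→φ1] = [23, 21]
r8 m[cld→φ4] = [25, 24]
r8 m[fog→φ0] = [15, 23]
r8 m[fog→φ2] = [12, 15]
r8 m[fog→φ6] = [27, 22]
r8 m[sprk→φ4] = [0, 0]
r8 m[sun→φ1] = [10, 2]
r8 m[sun→φ3] = [36, 25]
r8 m[sun→φ5] = [30, 27]
r8 m[slip→φ2] = [8, 21]
r8 m[slip→φ7] = [24, 27]
r8 m[slip→φ8] = [23, 30]
r8 m[slip→φ9] = [26, 27]
r8 m[ice→φ3] = [0, 0]
r9 m[φ0→cld] = [21, 18]
r9 m[φ0→fog] = [12, 7]
r9 m[φ1→cld] = [4, 6]
r9 m[φ1→sun] = [28, 25]
r9 m[φ2→fog] = [15, 15]
r9 m[φ2→slip] = [19, 14]
r9 m[φ3→sun] = [2, 2]
r9 m[φ3→ice] = [32, 27]
r9 m[φ4→cld] = [2, 3]
r9 m[φ4→sprk] = [27, 28]
r9 m[φ5→sun] = [8, 0]
r9 m[φ6→fog] = [0, 8]
r9 m[φ7→slip] = [3, 8]
r9 m[φ8→slip] = [4, 5]
r9 m[φ9→slip] = [1, 8]
r9 m[cld→φ0] = [6, 9]
r9 m[cld→φ1] = [23, 21]
r9 m[cld→φ4] = [25, 24]
r9 m[fog→φ0] = [15, 23]
r9 m[fog→φ2] = [12, 15]
r9 m[fog→φ6] = [27, 22]
r9 m[sprk→φ4] = [0, 0]
r9 m[sun→φ1] = [10, 2]
r9 m[sun→φ3] = [36, 25]
r9 m[sun→φ5] = [30, 27]
r9 m[slip→φ2] = [8, 21]
r9 m[slip→φ7] = [24, 27]
r9 m[slip→φ8] = [23, 30]
r9 m[slip→φ9] = [26, 27]
r9 m[ice→φ3] = [0, 0]
r10 m[φ0→cld] = [21, 18]
r10 m[φ0→fog] = [12, 7]
r10 m[φ1→cld] = [4, 6]
r10 m[φ1→sun] = [28, 25]
r10 m[φ2→fog] = [15, 15]
r10 m[φ2→slip] = [19, 14]
r10 m[φ3→sun] = [2, 2]
r10 m[φ3→ice] = [32, 27]
r10 m[φ4→cld] = [2, 3]
r10 m[φ4→sprk] = [27, 28]
r10 m[φ5→sun] = [8, 0]
r10 m[φ6→fog] = [0, 8]
r10 m[φ7→slip] = [3, 8]
r10 m[φ8→slip] = [4, 5]
r10 m[φ9→slip] = [1, 8]
r10 m[cld→φ0] = [6, 9]
r10 m[cld→φ1] = [23, 21]
r10 m[cld→φ4] = [25, 24]
r10 m[fog→φ0] = [15, 23]
r10 m[fog→φ2] = [12, 15]
r10 m[fog→φ6] = [27, 22]
r10 m[sprk→φ4] = [0, 0]
r10 m[sun→φ1] = [10, 2]
r10 m[sun→φ3] = [36, 25]
r10 m[sun→φ5] = [30, 27]
r10 m[slip→φ2] = [8, 21]
r10 m[slip→φ7] = [24, 27]
r10 m[slip→φ8] = [23, 30]
r10 m[slip→φ9] = [26, 27]
r10 m[ice→φ3] = [0, 0]
fixed point reached at round 10
b[ice] = ⊗ incoming = [32, 27]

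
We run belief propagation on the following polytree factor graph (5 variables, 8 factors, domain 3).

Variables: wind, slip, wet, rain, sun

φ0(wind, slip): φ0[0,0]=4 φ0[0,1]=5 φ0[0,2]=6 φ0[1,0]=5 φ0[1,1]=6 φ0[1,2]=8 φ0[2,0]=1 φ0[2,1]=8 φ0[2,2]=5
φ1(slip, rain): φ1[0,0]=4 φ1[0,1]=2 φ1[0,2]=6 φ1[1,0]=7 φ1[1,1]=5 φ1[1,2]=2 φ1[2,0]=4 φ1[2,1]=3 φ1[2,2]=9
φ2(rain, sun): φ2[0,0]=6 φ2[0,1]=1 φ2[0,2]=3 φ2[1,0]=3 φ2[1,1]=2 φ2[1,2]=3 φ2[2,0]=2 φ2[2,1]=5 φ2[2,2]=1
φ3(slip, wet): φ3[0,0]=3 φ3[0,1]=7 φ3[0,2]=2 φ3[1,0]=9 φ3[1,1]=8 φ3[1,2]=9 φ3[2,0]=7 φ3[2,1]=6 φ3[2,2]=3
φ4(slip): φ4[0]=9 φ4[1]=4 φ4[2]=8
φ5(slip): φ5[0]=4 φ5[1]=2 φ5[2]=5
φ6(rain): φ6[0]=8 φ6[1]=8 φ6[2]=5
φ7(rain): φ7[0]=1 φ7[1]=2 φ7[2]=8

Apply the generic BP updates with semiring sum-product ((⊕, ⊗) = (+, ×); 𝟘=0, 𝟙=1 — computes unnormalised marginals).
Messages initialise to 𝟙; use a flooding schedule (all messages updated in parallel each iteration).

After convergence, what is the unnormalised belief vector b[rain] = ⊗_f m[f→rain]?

init: all messages = 𝟙 over 3 values
r1 m[φ0→wind] = [15, 19, 14]
r1 m[φ0→slip] = [10, 19, 19]
r1 m[φ1→slip] = [12, 14, 16]
r1 m[φ1→rain] = [15, 10, 17]
r1 m[φ2→rain] = [10, 8, 8]
r1 m[φ2→sun] = [11, 8, 7]
r1 m[φ3→slip] = [12, 26, 16]
r1 m[φ3→wet] = [19, 21, 14]
r1 m[φ4→slip] = [9, 4, 8]
r1 m[φ5→slip] = [4, 2, 5]
r1 m[φ6→rain] = [8, 8, 5]
r1 m[φ7→rain] = [1, 2, 8]
r1 m[wind→φ0] = [1, 1, 1]
r1 m[slip→φ0] = [1, 1, 1]
r1 m[slip→φ1] = [1, 1, 1]
r1 m[slip→φ3] = [1, 1, 1]
r1 m[slip→φ4] = [1, 1, 1]
r1 m[slip→φ5] = [1, 1, 1]
r1 m[wet→φ3] = [1, 1, 1]
r1 m[rain→φ1] = [1, 1, 1]
r1 m[rain→φ2] = [1, 1, 1]
r1 m[rain→φ6] = [1, 1, 1]
r1 m[rain→φ7] = [1, 1, 1]
r1 m[sun→φ2] = [1, 1, 1]
r2 m[φ0→wind] = [15, 19, 14]
r2 m[φ0→slip] = [10, 19, 19]
r2 m[φ1→slip] = [12, 14, 16]
r2 m[φ1→rain] = [15, 10, 17]
r2 m[φ2→rain] = [10, 8, 8]
r2 m[φ2→sun] = [11, 8, 7]
r2 m[φ3→slip] = [12, 26, 16]
r2 m[φ3→wet] = [19, 21, 14]
r2 m[φ4→slip] = [9, 4, 8]
r2 m[φ5→slip] = [4, 2, 5]
r2 m[φ6→rain] = [8, 8, 5]
r2 m[φ7→rain] = [1, 2, 8]
r2 m[wind→φ0] = [1, 1, 1]
r2 m[slip→φ0] = [5184, 2912, 10240]
r2 m[slip→φ1] = [4320, 3952, 12160]
r2 m[slip→φ3] = [4320, 2128, 12160]
r2 m[slip→φ4] = [5760, 13832, 24320]
r2 m[slip→φ5] = [12960, 27664, 38912]
r2 m[wet→φ3] = [1, 1, 1]
r2 m[rain→φ1] = [80, 128, 320]
r2 m[rain→φ2] = [120, 160, 680]
r2 m[rain→φ6] = [150, 160, 1088]
r2 m[rain→φ7] = [1200, 640, 680]
r2 m[sun→φ2] = [1, 1, 1]
r3 m[φ0→wind] = [96736, 125312, 79680]
r3 m[φ0→slip] = [10, 19, 19]
r3 m[φ1→slip] = [2496, 1840, 3584]
r3 m[φ1→rain] = [93584, 64880, 143264]
r3 m[φ2→rain] = [10, 8, 8]
r3 m[φ2→sun] = [2560, 3840, 1520]
r3 m[φ3→slip] = [12, 26, 16]
r3 m[φ3→wet] = [117232, 120224, 64272]
r3 m[φ4→slip] = [9, 4, 8]
r3 m[φ5→slip] = [4, 2, 5]
r3 m[φ6→rain] = [8, 8, 5]
r3 m[φ7→rain] = [1, 2, 8]
r3 m[wind→φ0] = [1, 1, 1]
r3 m[slip→φ0] = [5184, 2912, 10240]
r3 m[slip→φ1] = [4320, 3952, 12160]
r3 m[slip→φ3] = [4320, 2128, 12160]
r3 m[slip→φ4] = [5760, 13832, 24320]
r3 m[slip→φ5] = [12960, 27664, 38912]
r3 m[wet→φ3] = [1, 1, 1]
r3 m[rain→φ1] = [80, 128, 320]
r3 m[rain→φ2] = [120, 160, 680]
r3 m[rain→φ6] = [150, 160, 1088]
r3 m[rain→φ7] = [1200, 640, 680]
r3 m[sun→φ2] = [1, 1, 1]
r4 m[φ0→wind] = [96736, 125312, 79680]
r4 m[φ0→slip] = [10, 19, 19]
r4 m[φ1→slip] = [2496, 1840, 3584]
r4 m[φ1→rain] = [93584, 64880, 143264]
r4 m[φ2→rain] = [10, 8, 8]
r4 m[φ2→sun] = [2560, 3840, 1520]
r4 m[φ3→slip] = [12, 26, 16]
r4 m[φ3→wet] = [117232, 120224, 64272]
r4 m[φ4→slip] = [9, 4, 8]
r4 m[φ5→slip] = [4, 2, 5]
r4 m[φ6→rain] = [8, 8, 5]
r4 m[φ7→rain] = [1, 2, 8]
r4 m[wind→φ0] = [1, 1, 1]
r4 m[slip→φ0] = [1078272, 382720, 2293760]
r4 m[slip→φ1] = [4320, 3952, 12160]
r4 m[slip→φ3] = [898560, 279680, 2723840]
r4 m[slip→φ4] = [1198080, 1817920, 5447680]
r4 m[slip→φ5] = [2695680, 3635840, 8716288]
r4 m[wet→φ3] = [1, 1, 1]
r4 m[rain→φ1] = [80, 128, 320]
r4 m[rain→φ2] = [748672, 1038080, 5730560]
r4 m[rain→φ6] = [935840, 1038080, 9168896]
r4 m[rain→φ7] = [7486720, 4152320, 5730560]
r4 m[sun→φ2] = [1, 1, 1]
r5 m[φ0→wind] = [19989248, 26037760, 15608832]
r5 m[φ0→slip] = [10, 19, 19]
r5 m[φ1→slip] = [2496, 1840, 3584]
r5 m[φ1→rain] = [93584, 64880, 143264]
r5 m[φ2→rain] = [10, 8, 8]
r5 m[φ2→sun] = [19067392, 31477632, 11090816]
r5 m[φ3→slip] = [12, 26, 16]
r5 m[φ3→wet] = [24279680, 24870400, 12485760]
r5 m[φ4→slip] = [9, 4, 8]
r5 m[φ5→slip] = [4, 2, 5]
r5 m[φ6→rain] = [8, 8, 5]
r5 m[φ7→rain] = [1, 2, 8]
r5 m[wind→φ0] = [1, 1, 1]
r5 m[slip→φ0] = [1078272, 382720, 2293760]
r5 m[slip→φ1] = [4320, 3952, 12160]
r5 m[slip→φ3] = [898560, 279680, 2723840]
r5 m[slip→φ4] = [1198080, 1817920, 5447680]
r5 m[slip→φ5] = [2695680, 3635840, 8716288]
r5 m[wet→φ3] = [1, 1, 1]
r5 m[rain→φ1] = [80, 128, 320]
r5 m[rain→φ2] = [748672, 1038080, 5730560]
r5 m[rain→φ6] = [935840, 1038080, 9168896]
r5 m[rain→φ7] = [7486720, 4152320, 5730560]
r5 m[sun→φ2] = [1, 1, 1]
r6 m[φ0→wind] = [19989248, 26037760, 15608832]
r6 m[φ0→slip] = [10, 19, 19]
r6 m[φ1→slip] = [2496, 1840, 3584]
r6 m[φ1→rain] = [93584, 64880, 143264]
r6 m[φ2→rain] = [10, 8, 8]
r6 m[φ2→sun] = [19067392, 31477632, 11090816]
r6 m[φ3→slip] = [12, 26, 16]
r6 m[φ3→wet] = [24279680, 24870400, 12485760]
r6 m[φ4→slip] = [9, 4, 8]
r6 m[φ5→slip] = [4, 2, 5]
r6 m[φ6→rain] = [8, 8, 5]
r6 m[φ7→rain] = [1, 2, 8]
r6 m[wind→φ0] = [1, 1, 1]
r6 m[slip→φ0] = [1078272, 382720, 2293760]
r6 m[slip→φ1] = [4320, 3952, 12160]
r6 m[slip→φ3] = [898560, 279680, 2723840]
r6 m[slip→φ4] = [1198080, 1817920, 5447680]
r6 m[slip→φ5] = [2695680, 3635840, 8716288]
r6 m[wet→φ3] = [1, 1, 1]
r6 m[rain→φ1] = [80, 128, 320]
r6 m[rain→φ2] = [748672, 1038080, 5730560]
r6 m[rain→φ6] = [935840, 1038080, 9168896]
r6 m[rain→φ7] = [7486720, 4152320, 5730560]
r6 m[sun→φ2] = [1, 1, 1]
fixed point reached at round 6
b[rain] = ⊗ incoming = [7486720, 8304640, 45844480]

b[rain] = [7486720, 8304640, 45844480]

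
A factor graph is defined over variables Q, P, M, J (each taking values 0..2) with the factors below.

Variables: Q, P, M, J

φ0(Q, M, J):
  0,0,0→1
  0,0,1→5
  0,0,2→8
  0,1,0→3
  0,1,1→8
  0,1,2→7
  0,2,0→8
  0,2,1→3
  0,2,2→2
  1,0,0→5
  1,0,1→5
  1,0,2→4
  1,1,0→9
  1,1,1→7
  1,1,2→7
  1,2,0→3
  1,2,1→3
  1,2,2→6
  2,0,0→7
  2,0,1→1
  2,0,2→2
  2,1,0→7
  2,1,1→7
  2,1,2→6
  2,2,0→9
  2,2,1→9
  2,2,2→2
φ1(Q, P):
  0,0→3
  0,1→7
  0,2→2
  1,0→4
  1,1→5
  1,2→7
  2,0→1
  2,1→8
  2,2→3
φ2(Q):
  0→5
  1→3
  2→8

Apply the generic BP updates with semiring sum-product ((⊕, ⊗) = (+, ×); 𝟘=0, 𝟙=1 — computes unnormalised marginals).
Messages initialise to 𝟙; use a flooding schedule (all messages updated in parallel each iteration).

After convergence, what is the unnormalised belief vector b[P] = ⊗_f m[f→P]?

init: all messages = 𝟙 over 3 values
r1 m[φ0→Q] = [45, 49, 50]
r1 m[φ0→M] = [38, 61, 45]
r1 m[φ0→J] = [52, 48, 44]
r1 m[φ1→Q] = [12, 16, 12]
r1 m[φ1→P] = [8, 20, 12]
r1 m[φ2→Q] = [5, 3, 8]
r1 m[Q→φ0] = [1, 1, 1]
r1 m[Q→φ1] = [1, 1, 1]
r1 m[Q→φ2] = [1, 1, 1]
r1 m[P→φ1] = [1, 1, 1]
r1 m[M→φ0] = [1, 1, 1]
r1 m[J→φ0] = [1, 1, 1]
r2 m[φ0→Q] = [45, 49, 50]
r2 m[φ0→M] = [38, 61, 45]
r2 m[φ0→J] = [52, 48, 44]
r2 m[φ1→Q] = [12, 16, 12]
r2 m[φ1→P] = [8, 20, 12]
r2 m[φ2→Q] = [5, 3, 8]
r2 m[Q→φ0] = [60, 48, 96]
r2 m[Q→φ1] = [225, 147, 400]
r2 m[Q→φ2] = [540, 784, 600]
r2 m[P→φ1] = [1, 1, 1]
r2 m[M→φ0] = [1, 1, 1]
r2 m[J→φ0] = [1, 1, 1]
r3 m[φ0→Q] = [45, 49, 50]
r3 m[φ0→M] = [2472, 4104, 3276]
r3 m[φ0→J] = [3744, 3312, 2796]
r3 m[φ1→Q] = [12, 16, 12]
r3 m[φ1→P] = [1663, 5510, 2679]
r3 m[φ2→Q] = [5, 3, 8]
r3 m[Q→φ0] = [60, 48, 96]
r3 m[Q→φ1] = [225, 147, 400]
r3 m[Q→φ2] = [540, 784, 600]
r3 m[P→φ1] = [1, 1, 1]
r3 m[M→φ0] = [1, 1, 1]
r3 m[J→φ0] = [1, 1, 1]
r4 m[φ0→Q] = [45, 49, 50]
r4 m[φ0→M] = [2472, 4104, 3276]
r4 m[φ0→J] = [3744, 3312, 2796]
r4 m[φ1→Q] = [12, 16, 12]
r4 m[φ1→P] = [1663, 5510, 2679]
r4 m[φ2→Q] = [5, 3, 8]
r4 m[Q→φ0] = [60, 48, 96]
r4 m[Q→φ1] = [225, 147, 400]
r4 m[Q→φ2] = [540, 784, 600]
r4 m[P→φ1] = [1, 1, 1]
r4 m[M→φ0] = [1, 1, 1]
r4 m[J→φ0] = [1, 1, 1]
fixed point reached at round 4
b[P] = ⊗ incoming = [1663, 5510, 2679]

b[P] = [1663, 5510, 2679]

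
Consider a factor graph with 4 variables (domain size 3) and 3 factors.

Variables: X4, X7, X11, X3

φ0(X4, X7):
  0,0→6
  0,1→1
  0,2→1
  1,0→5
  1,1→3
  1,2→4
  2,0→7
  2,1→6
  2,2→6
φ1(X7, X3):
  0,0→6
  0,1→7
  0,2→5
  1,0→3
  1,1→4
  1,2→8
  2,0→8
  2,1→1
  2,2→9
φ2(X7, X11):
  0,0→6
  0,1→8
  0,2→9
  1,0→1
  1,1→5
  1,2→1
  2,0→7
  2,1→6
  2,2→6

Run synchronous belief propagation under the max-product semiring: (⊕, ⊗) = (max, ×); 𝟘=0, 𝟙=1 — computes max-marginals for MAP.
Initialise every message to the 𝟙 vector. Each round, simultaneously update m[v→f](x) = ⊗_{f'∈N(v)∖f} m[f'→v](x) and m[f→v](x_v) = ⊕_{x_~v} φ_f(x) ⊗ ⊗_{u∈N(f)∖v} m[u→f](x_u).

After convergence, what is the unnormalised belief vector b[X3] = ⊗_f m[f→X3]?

b[X3] = [378, 441, 378]

init: all messages = 𝟙 over 3 values
r1 m[φ0→X4] = [6, 5, 7]
r1 m[φ0→X7] = [7, 6, 6]
r1 m[φ1→X7] = [7, 8, 9]
r1 m[φ1→X3] = [8, 7, 9]
r1 m[φ2→X7] = [9, 5, 7]
r1 m[φ2→X11] = [7, 8, 9]
r1 m[X4→φ0] = [1, 1, 1]
r1 m[X7→φ0] = [1, 1, 1]
r1 m[X7→φ1] = [1, 1, 1]
r1 m[X7→φ2] = [1, 1, 1]
r1 m[X11→φ2] = [1, 1, 1]
r1 m[X3→φ1] = [1, 1, 1]
r2 m[φ0→X4] = [6, 5, 7]
r2 m[φ0→X7] = [7, 6, 6]
r2 m[φ1→X7] = [7, 8, 9]
r2 m[φ1→X3] = [8, 7, 9]
r2 m[φ2→X7] = [9, 5, 7]
r2 m[φ2→X11] = [7, 8, 9]
r2 m[X4→φ0] = [1, 1, 1]
r2 m[X7→φ0] = [63, 40, 63]
r2 m[X7→φ1] = [63, 30, 42]
r2 m[X7→φ2] = [49, 48, 54]
r2 m[X11→φ2] = [1, 1, 1]
r2 m[X3→φ1] = [1, 1, 1]
r3 m[φ0→X4] = [378, 315, 441]
r3 m[φ0→X7] = [7, 6, 6]
r3 m[φ1→X7] = [7, 8, 9]
r3 m[φ1→X3] = [378, 441, 378]
r3 m[φ2→X7] = [9, 5, 7]
r3 m[φ2→X11] = [378, 392, 441]
r3 m[X4→φ0] = [1, 1, 1]
r3 m[X7→φ0] = [63, 40, 63]
r3 m[X7→φ1] = [63, 30, 42]
r3 m[X7→φ2] = [49, 48, 54]
r3 m[X11→φ2] = [1, 1, 1]
r3 m[X3→φ1] = [1, 1, 1]
r4 m[φ0→X4] = [378, 315, 441]
r4 m[φ0→X7] = [7, 6, 6]
r4 m[φ1→X7] = [7, 8, 9]
r4 m[φ1→X3] = [378, 441, 378]
r4 m[φ2→X7] = [9, 5, 7]
r4 m[φ2→X11] = [378, 392, 441]
r4 m[X4→φ0] = [1, 1, 1]
r4 m[X7→φ0] = [63, 40, 63]
r4 m[X7→φ1] = [63, 30, 42]
r4 m[X7→φ2] = [49, 48, 54]
r4 m[X11→φ2] = [1, 1, 1]
r4 m[X3→φ1] = [1, 1, 1]
fixed point reached at round 4
b[X3] = ⊗ incoming = [378, 441, 378]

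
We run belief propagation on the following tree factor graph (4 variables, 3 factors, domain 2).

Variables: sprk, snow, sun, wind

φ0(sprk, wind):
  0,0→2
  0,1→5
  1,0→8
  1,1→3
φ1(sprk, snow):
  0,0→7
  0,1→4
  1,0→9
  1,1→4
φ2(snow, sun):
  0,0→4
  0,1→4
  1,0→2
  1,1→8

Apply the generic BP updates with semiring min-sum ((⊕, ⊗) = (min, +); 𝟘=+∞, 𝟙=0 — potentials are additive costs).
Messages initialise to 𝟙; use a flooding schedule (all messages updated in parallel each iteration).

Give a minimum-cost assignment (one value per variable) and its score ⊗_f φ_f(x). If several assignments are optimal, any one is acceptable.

assignment: (sprk=0, snow=1, sun=0, wind=0); score = 8

init: all messages = 𝟙 over 2 values
r1 m[φ0→sprk] = [2, 3]
r1 m[φ0→wind] = [2, 3]
r1 m[φ1→sprk] = [4, 4]
r1 m[φ1→snow] = [7, 4]
r1 m[φ2→snow] = [4, 2]
r1 m[φ2→sun] = [2, 4]
r1 m[sprk→φ0] = [0, 0]
r1 m[sprk→φ1] = [0, 0]
r1 m[snow→φ1] = [0, 0]
r1 m[snow→φ2] = [0, 0]
r1 m[sun→φ2] = [0, 0]
r1 m[wind→φ0] = [0, 0]
r2 m[φ0→sprk] = [2, 3]
r2 m[φ0→wind] = [2, 3]
r2 m[φ1→sprk] = [4, 4]
r2 m[φ1→snow] = [7, 4]
r2 m[φ2→snow] = [4, 2]
r2 m[φ2→sun] = [2, 4]
r2 m[sprk→φ0] = [4, 4]
r2 m[sprk→φ1] = [2, 3]
r2 m[snow→φ1] = [4, 2]
r2 m[snow→φ2] = [7, 4]
r2 m[sun→φ2] = [0, 0]
r2 m[wind→φ0] = [0, 0]
r3 m[φ0→sprk] = [2, 3]
r3 m[φ0→wind] = [6, 7]
r3 m[φ1→sprk] = [6, 6]
r3 m[φ1→snow] = [9, 6]
r3 m[φ2→snow] = [4, 2]
r3 m[φ2→sun] = [6, 11]
r3 m[sprk→φ0] = [4, 4]
r3 m[sprk→φ1] = [2, 3]
r3 m[snow→φ1] = [4, 2]
r3 m[snow→φ2] = [7, 4]
r3 m[sun→φ2] = [0, 0]
r3 m[wind→φ0] = [0, 0]
r4 m[φ0→sprk] = [2, 3]
r4 m[φ0→wind] = [6, 7]
r4 m[φ1→sprk] = [6, 6]
r4 m[φ1→snow] = [9, 6]
r4 m[φ2→snow] = [4, 2]
r4 m[φ2→sun] = [6, 11]
r4 m[sprk→φ0] = [6, 6]
r4 m[sprk→φ1] = [2, 3]
r4 m[snow→φ1] = [4, 2]
r4 m[snow→φ2] = [9, 6]
r4 m[sun→φ2] = [0, 0]
r4 m[wind→φ0] = [0, 0]
r5 m[φ0→sprk] = [2, 3]
r5 m[φ0→wind] = [8, 9]
r5 m[φ1→sprk] = [6, 6]
r5 m[φ1→snow] = [9, 6]
r5 m[φ2→snow] = [4, 2]
r5 m[φ2→sun] = [8, 13]
r5 m[sprk→φ0] = [6, 6]
r5 m[sprk→φ1] = [2, 3]
r5 m[snow→φ1] = [4, 2]
r5 m[snow→φ2] = [9, 6]
r5 m[sun→φ2] = [0, 0]
r5 m[wind→φ0] = [0, 0]
r6 m[φ0→sprk] = [2, 3]
r6 m[φ0→wind] = [8, 9]
r6 m[φ1→sprk] = [6, 6]
r6 m[φ1→snow] = [9, 6]
r6 m[φ2→snow] = [4, 2]
r6 m[φ2→sun] = [8, 13]
r6 m[sprk→φ0] = [6, 6]
r6 m[sprk→φ1] = [2, 3]
r6 m[snow→φ1] = [4, 2]
r6 m[snow→φ2] = [9, 6]
r6 m[sun→φ2] = [0, 0]
r6 m[wind→φ0] = [0, 0]
fixed point reached at round 6
traceback from sprk: (sprk=0, snow=1, sun=0, wind=0), score=8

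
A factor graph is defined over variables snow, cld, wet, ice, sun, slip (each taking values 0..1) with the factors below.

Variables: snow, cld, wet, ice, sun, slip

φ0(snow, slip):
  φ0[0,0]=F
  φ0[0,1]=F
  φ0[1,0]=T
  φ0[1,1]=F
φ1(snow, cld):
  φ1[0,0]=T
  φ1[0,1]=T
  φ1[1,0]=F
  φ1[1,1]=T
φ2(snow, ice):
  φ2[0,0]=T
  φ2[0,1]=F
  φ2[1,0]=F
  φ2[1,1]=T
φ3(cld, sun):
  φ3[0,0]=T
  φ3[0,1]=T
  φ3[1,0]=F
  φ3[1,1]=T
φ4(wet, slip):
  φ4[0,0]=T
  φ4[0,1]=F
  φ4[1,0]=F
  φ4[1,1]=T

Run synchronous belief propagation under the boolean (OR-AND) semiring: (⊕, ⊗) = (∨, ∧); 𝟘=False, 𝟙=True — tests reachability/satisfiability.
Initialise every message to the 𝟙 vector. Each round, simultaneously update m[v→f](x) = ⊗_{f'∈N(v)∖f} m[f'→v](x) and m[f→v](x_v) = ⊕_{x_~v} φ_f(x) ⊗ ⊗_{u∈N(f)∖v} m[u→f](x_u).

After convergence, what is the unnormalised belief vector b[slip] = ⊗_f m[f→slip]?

init: all messages = 𝟙 over 2 values
r1 m[φ0→snow] = [F, T]
r1 m[φ0→slip] = [T, F]
r1 m[φ1→snow] = [T, T]
r1 m[φ1→cld] = [T, T]
r1 m[φ2→snow] = [T, T]
r1 m[φ2→ice] = [T, T]
r1 m[φ3→cld] = [T, T]
r1 m[φ3→sun] = [T, T]
r1 m[φ4→wet] = [T, T]
r1 m[φ4→slip] = [T, T]
r1 m[snow→φ0] = [T, T]
r1 m[snow→φ1] = [T, T]
r1 m[snow→φ2] = [T, T]
r1 m[cld→φ1] = [T, T]
r1 m[cld→φ3] = [T, T]
r1 m[wet→φ4] = [T, T]
r1 m[ice→φ2] = [T, T]
r1 m[sun→φ3] = [T, T]
r1 m[slip→φ0] = [T, T]
r1 m[slip→φ4] = [T, T]
r2 m[φ0→snow] = [F, T]
r2 m[φ0→slip] = [T, F]
r2 m[φ1→snow] = [T, T]
r2 m[φ1→cld] = [T, T]
r2 m[φ2→snow] = [T, T]
r2 m[φ2→ice] = [T, T]
r2 m[φ3→cld] = [T, T]
r2 m[φ3→sun] = [T, T]
r2 m[φ4→wet] = [T, T]
r2 m[φ4→slip] = [T, T]
r2 m[snow→φ0] = [T, T]
r2 m[snow→φ1] = [F, T]
r2 m[snow→φ2] = [F, T]
r2 m[cld→φ1] = [T, T]
r2 m[cld→φ3] = [T, T]
r2 m[wet→φ4] = [T, T]
r2 m[ice→φ2] = [T, T]
r2 m[sun→φ3] = [T, T]
r2 m[slip→φ0] = [T, T]
r2 m[slip→φ4] = [T, F]
r3 m[φ0→snow] = [F, T]
r3 m[φ0→slip] = [T, F]
r3 m[φ1→snow] = [T, T]
r3 m[φ1→cld] = [F, T]
r3 m[φ2→snow] = [T, T]
r3 m[φ2→ice] = [F, T]
r3 m[φ3→cld] = [T, T]
r3 m[φ3→sun] = [T, T]
r3 m[φ4→wet] = [T, F]
r3 m[φ4→slip] = [T, T]
r3 m[snow→φ0] = [T, T]
r3 m[snow→φ1] = [F, T]
r3 m[snow→φ2] = [F, T]
r3 m[cld→φ1] = [T, T]
r3 m[cld→φ3] = [T, T]
r3 m[wet→φ4] = [T, T]
r3 m[ice→φ2] = [T, T]
r3 m[sun→φ3] = [T, T]
r3 m[slip→φ0] = [T, T]
r3 m[slip→φ4] = [T, F]
r4 m[φ0→snow] = [F, T]
r4 m[φ0→slip] = [T, F]
r4 m[φ1→snow] = [T, T]
r4 m[φ1→cld] = [F, T]
r4 m[φ2→snow] = [T, T]
r4 m[φ2→ice] = [F, T]
r4 m[φ3→cld] = [T, T]
r4 m[φ3→sun] = [T, T]
r4 m[φ4→wet] = [T, F]
r4 m[φ4→slip] = [T, T]
r4 m[snow→φ0] = [T, T]
r4 m[snow→φ1] = [F, T]
r4 m[snow→φ2] = [F, T]
r4 m[cld→φ1] = [T, T]
r4 m[cld→φ3] = [F, T]
r4 m[wet→φ4] = [T, T]
r4 m[ice→φ2] = [T, T]
r4 m[sun→φ3] = [T, T]
r4 m[slip→φ0] = [T, T]
r4 m[slip→φ4] = [T, F]
r5 m[φ0→snow] = [F, T]
r5 m[φ0→slip] = [T, F]
r5 m[φ1→snow] = [T, T]
r5 m[φ1→cld] = [F, T]
r5 m[φ2→snow] = [T, T]
r5 m[φ2→ice] = [F, T]
r5 m[φ3→cld] = [T, T]
r5 m[φ3→sun] = [F, T]
r5 m[φ4→wet] = [T, F]
r5 m[φ4→slip] = [T, T]
r5 m[snow→φ0] = [T, T]
r5 m[snow→φ1] = [F, T]
r5 m[snow→φ2] = [F, T]
r5 m[cld→φ1] = [T, T]
r5 m[cld→φ3] = [F, T]
r5 m[wet→φ4] = [T, T]
r5 m[ice→φ2] = [T, T]
r5 m[sun→φ3] = [T, T]
r5 m[slip→φ0] = [T, T]
r5 m[slip→φ4] = [T, F]
r6 m[φ0→snow] = [F, T]
r6 m[φ0→slip] = [T, F]
r6 m[φ1→snow] = [T, T]
r6 m[φ1→cld] = [F, T]
r6 m[φ2→snow] = [T, T]
r6 m[φ2→ice] = [F, T]
r6 m[φ3→cld] = [T, T]
r6 m[φ3→sun] = [F, T]
r6 m[φ4→wet] = [T, F]
r6 m[φ4→slip] = [T, T]
r6 m[snow→φ0] = [T, T]
r6 m[snow→φ1] = [F, T]
r6 m[snow→φ2] = [F, T]
r6 m[cld→φ1] = [T, T]
r6 m[cld→φ3] = [F, T]
r6 m[wet→φ4] = [T, T]
r6 m[ice→φ2] = [T, T]
r6 m[sun→φ3] = [T, T]
r6 m[slip→φ0] = [T, T]
r6 m[slip→φ4] = [T, F]
fixed point reached at round 6
b[slip] = ⊗ incoming = [T, F]

b[slip] = [T, F]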